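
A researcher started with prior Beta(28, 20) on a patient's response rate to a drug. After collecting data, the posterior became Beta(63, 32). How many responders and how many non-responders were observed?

A Beta(α, β) prior with s successes and f failures in binomial data gives a Beta(α+s, β+f) posterior.
So s = 63 − 28 = 35 and f = 32 − 20 = 12.

35 responders and 12 non-responders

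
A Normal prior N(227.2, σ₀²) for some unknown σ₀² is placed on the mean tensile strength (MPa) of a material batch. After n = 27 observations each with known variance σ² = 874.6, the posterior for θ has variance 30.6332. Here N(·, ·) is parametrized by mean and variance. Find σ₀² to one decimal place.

σ₀² = 564.0

For the Normal–Normal model with known σ², precisions add: τ_n = τ₀ + n/σ².
So 1/σ₀² = 1/30.6332 − 27/874.6 = 0.032644 − 0.030871 = 0.001773.
Hence σ₀² = 1/0.001773 ≈ 564.0.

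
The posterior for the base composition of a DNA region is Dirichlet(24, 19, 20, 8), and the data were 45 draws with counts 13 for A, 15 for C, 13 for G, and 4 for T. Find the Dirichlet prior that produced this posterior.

Dirichlet(11, 4, 7, 4)

For a Dirichlet(α) prior with multinomial counts c, the posterior is Dirichlet(α + c) componentwise.
Subtract each count from the matching posterior parameter: 24−13=11, 19−15=4, 20−13=7, 8−4=4.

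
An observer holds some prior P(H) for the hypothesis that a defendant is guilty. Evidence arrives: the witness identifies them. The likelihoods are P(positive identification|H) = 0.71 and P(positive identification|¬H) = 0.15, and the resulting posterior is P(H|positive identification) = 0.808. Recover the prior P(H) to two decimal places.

In odds form, posterior odds = prior odds × likelihood ratio, so prior odds = posterior odds ÷ LR.
Posterior odds = 0.808/(1−0.808) = 4.2083. LR = 0.71/0.15 = 4.7333.
Prior odds = 4.2083/4.7333 = 0.8891, so P(H) = 0.8891/(1+0.8891) ≈ 0.47.

P(H) = 0.47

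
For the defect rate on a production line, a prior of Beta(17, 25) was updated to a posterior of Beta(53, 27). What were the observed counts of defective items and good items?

36 defective items and 2 good items

Under Beta–binomial conjugacy the posterior parameters are (a+s, b+f).
Match parameters: s=53−17=36, f=27−25=2.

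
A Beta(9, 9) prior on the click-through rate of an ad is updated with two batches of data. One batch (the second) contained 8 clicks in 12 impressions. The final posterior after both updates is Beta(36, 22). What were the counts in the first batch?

19 clicks and 9 non-clicks

Because Beta–binomial updating is additive in the counts, the combined data contributed (α_post−α_prior, β_post−β_prior) successes and failures.
Total across both batches: 36−9=27 clicks, 22−9=13 non-clicks.
Subtract the second batch: 27−8=19 clicks and 13−4=9 non-clicks.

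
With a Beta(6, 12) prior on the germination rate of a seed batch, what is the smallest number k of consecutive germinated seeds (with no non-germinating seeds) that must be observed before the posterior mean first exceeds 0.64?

k = 16

After k germinated seeds and 0 non-germinating seeds the posterior is Beta(6+k, 12), with mean (6+k)/(6+12+k).
Set (6+k)/(18+k) > 0.64 and solve: k > (0.64·18 − 6)/(1 − 0.64) = 15.333.
The smallest integer exceeding 15.333 is 16.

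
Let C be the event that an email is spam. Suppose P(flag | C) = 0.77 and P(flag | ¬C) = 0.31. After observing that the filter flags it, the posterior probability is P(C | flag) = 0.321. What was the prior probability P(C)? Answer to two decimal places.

P(C) = 0.16

Bayes' rule in odds form gives O(C|E) = O(C)·[P(E|C)/P(E|¬C)], hence O(C) = O(C|E)/LR.
Posterior odds = 0.321/(1−0.321) = 0.4728. LR = 0.77/0.31 = 2.4839.
Prior odds = 0.4728/2.4839 = 0.1903, so P(C) = 0.1903/(1+0.1903) ≈ 0.16.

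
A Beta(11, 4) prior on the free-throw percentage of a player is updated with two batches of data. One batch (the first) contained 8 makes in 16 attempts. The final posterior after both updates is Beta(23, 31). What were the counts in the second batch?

4 makes and 19 misses

Sequential conjugate updates are equivalent to a single update on the pooled data, so total successes = posterior α − prior α and total failures = posterior β − prior β.
Total across both batches: 23−11=12 makes, 31−4=27 misses.
Subtract the first batch: 12−8=4 makes and 27−8=19 misses.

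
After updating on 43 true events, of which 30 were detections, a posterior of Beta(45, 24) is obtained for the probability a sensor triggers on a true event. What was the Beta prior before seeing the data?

Beta is conjugate to the binomial likelihood: posterior = Beta(a+s, b+f).
Subtract the data counts: 45−30=15, 24−13=11.

Beta(15, 11)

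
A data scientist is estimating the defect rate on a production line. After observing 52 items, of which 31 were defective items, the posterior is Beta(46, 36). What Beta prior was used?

Under Beta–binomial conjugacy the posterior parameters are (a+s, b+f).
Subtract the data counts: 46−31=15, 36−21=15.

Beta(15, 15)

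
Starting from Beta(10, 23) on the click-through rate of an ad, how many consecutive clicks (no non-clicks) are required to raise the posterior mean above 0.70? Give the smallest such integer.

After k clicks and 0 non-clicks the posterior is Beta(10+k, 23), with mean (10+k)/(10+23+k).
Set (10+k)/(33+k) > 0.70 and solve: k > (0.70·33 − 10)/(1 − 0.70) = 43.667.
The smallest integer exceeding 43.667 is 44, and checking k=44: (54)/(77) = 0.7013 > 0.70.

k = 44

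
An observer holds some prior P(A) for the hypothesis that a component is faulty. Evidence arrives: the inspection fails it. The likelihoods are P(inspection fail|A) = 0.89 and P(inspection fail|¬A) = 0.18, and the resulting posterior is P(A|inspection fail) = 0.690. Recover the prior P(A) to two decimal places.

Bayes' rule in odds form gives O(A|E) = O(A)·[P(E|A)/P(E|¬A)], hence O(A) = O(A|E)/LR.
Posterior odds = 0.690/(1−0.690) = 2.2258. LR = 0.89/0.18 = 4.9444.
Prior odds = 2.2258/4.9444 = 0.4502, so P(A) = 0.4502/(1+0.4502) ≈ 0.31.

P(A) = 0.31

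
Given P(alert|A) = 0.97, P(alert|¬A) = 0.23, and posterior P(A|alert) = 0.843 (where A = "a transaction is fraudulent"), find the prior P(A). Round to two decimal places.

P(A) = 0.56

Bayes' rule in odds form gives O(A|E) = O(A)·[P(E|A)/P(E|¬A)], hence O(A) = O(A|E)/LR.
Posterior odds = 0.843/(1−0.843) = 5.3694. LR = 0.97/0.23 = 4.2174.
Prior odds = 5.3694/4.2174 = 1.2732, so P(A) = 1.2732/(1+1.2732) ≈ 0.56.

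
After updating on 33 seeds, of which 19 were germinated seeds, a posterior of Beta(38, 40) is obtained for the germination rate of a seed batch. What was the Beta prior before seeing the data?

Beta(19, 26)

Beta is conjugate to the binomial likelihood: posterior = Beta(α+s, β+f).
So α = 38 − 19 = 19 and β = 40 − 14 = 26.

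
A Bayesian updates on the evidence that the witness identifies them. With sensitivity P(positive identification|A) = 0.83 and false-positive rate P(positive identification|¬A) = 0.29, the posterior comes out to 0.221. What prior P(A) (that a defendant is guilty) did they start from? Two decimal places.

In odds form, posterior odds = prior odds × likelihood ratio, so prior odds = posterior odds ÷ LR.
Posterior odds = 0.221/(1−0.221) = 0.2837. LR = 0.83/0.29 = 2.8621.
Prior odds = 0.2837/2.8621 = 0.0991, so P(A) = 0.0991/(1+0.0991) ≈ 0.09.

P(A) = 0.09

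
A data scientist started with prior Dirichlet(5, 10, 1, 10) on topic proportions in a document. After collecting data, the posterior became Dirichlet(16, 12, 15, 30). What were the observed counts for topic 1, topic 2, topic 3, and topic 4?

For a Dirichlet(α) prior with multinomial counts c, the posterior is Dirichlet(α + c) componentwise.
Counts are posterior − prior componentwise: 16−5=11, 12−10=2, 15−1=14, 30−10=20.

counts (11, 2, 14, 20)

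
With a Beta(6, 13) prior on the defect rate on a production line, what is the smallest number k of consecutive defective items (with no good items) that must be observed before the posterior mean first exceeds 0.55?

After k defective items and 0 good items the posterior is Beta(6+k, 13), with mean (6+k)/(6+13+k).
Set (6+k)/(19+k) > 0.55 and solve: k > (0.55·19 − 6)/(1 − 0.55) = 9.889.
The smallest integer exceeding 9.889 is 10.

k = 10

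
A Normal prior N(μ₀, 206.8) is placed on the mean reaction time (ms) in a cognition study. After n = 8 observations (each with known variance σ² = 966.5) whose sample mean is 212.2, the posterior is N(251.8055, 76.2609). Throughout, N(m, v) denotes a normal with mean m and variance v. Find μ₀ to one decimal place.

μ₀ = 319.6

The posterior mean is a precision-weighted average: μ_n = (τ₀μ₀ + τ_data·x̄)/(τ₀+τ_data), with τ₀=1/σ₀² and τ_data=n/σ².
Here τ₀ = 1/206.8 = 0.004836 and τ_data = 8/966.5 = 0.008277, so τ_n = 0.013113.
Rearranging for μ₀: μ₀ = (μ_n·τ_n − τ_data·x̄)/τ₀ = (251.8055·0.013113 − 0.008277·212.2) / 0.004836 = 1.545546/0.004836 ≈ 319.6.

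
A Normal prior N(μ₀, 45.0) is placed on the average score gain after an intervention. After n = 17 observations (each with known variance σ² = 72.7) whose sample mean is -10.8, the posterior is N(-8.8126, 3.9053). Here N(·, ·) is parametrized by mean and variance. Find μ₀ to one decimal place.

The posterior mean is a precision-weighted average: μ_n = (τ₀μ₀ + τ_data·x̄)/(τ₀+τ_data), with τ₀=1/σ₀² and τ_data=n/σ².
Here τ₀ = 1/45.0 = 0.022222 and τ_data = 17/72.7 = 0.233838, so τ_n = 0.256060.
Rearranging for μ₀: μ₀ = (μ_n·τ_n − τ_data·x̄)/τ₀ = (-8.8126·0.256060 − 0.233838·-10.8) / 0.022222 = 0.268896/0.022222 ≈ 12.1.

μ₀ = 12.1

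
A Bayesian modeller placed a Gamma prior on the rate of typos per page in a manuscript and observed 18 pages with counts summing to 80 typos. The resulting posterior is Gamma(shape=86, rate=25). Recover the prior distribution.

Gamma–Poisson conjugacy: posterior shape = α + Σxᵢ, posterior rate = β + n.
So α = 86 − 80 = 6 and β = 25 − 18 = 7.

Gamma(shape=6, rate=7)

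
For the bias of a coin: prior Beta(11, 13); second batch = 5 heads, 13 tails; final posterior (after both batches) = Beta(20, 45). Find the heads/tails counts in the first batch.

Because Beta–binomial updating is additive in the counts, the combined data contributed (α_post−α_prior, β_post−β_prior) successes and failures.
Total across both batches: 20−11=9 heads, 45−13=32 tails.
Subtract the second batch: 9−5=4 heads and 32−13=19 tails.

4 heads and 19 tails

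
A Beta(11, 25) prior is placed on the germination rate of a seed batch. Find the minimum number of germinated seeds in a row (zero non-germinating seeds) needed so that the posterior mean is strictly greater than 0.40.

k = 6

After k germinated seeds and 0 non-germinating seeds the posterior is Beta(11+k, 25), with mean (11+k)/(11+25+k).
Set (11+k)/(36+k) > 0.40 and solve: k > (0.40·36 − 11)/(1 − 0.40) = 5.667.
The smallest integer exceeding 5.667 is 6.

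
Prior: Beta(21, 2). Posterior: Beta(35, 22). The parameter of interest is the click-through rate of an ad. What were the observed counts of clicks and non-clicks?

A Beta(α, β) prior with s successes and f failures in binomial data gives a Beta(α+s, β+f) posterior.
So s = 35 − 21 = 14 and f = 22 − 2 = 20.

14 clicks and 20 non-clicks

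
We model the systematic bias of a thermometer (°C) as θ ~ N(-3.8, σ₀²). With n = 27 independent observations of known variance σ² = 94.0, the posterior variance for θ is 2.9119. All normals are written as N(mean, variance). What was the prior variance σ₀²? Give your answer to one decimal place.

σ₀² = 17.8

For the Normal–Normal model with known σ², precisions add: τ_n = τ₀ + n/σ².
So 1/σ₀² = 1/2.9119 − 27/94.0 = 0.343418 − 0.287234 = 0.056184.
Hence σ₀² = 1/0.056184 ≈ 17.8.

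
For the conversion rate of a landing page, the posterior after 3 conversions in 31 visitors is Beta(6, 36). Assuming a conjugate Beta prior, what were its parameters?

A Beta(α, β) prior with s successes and f failures in binomial data gives a Beta(α+s, β+f) posterior.
So α = 6 − 3 = 3 and β = 36 − 28 = 8.

Beta(3, 8)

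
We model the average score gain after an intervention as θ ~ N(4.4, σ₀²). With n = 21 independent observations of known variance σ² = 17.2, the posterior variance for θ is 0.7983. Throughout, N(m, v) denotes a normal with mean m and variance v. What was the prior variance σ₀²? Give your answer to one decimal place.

σ₀² = 31.5

Posterior precision equals prior precision plus data precision: 1/σ_n² = 1/σ₀² + n/σ².
So 1/σ₀² = 1/0.7983 − 21/17.2 = 1.252662 − 1.220930 = 0.031732.
Hence σ₀² = 1/0.031732 ≈ 31.5.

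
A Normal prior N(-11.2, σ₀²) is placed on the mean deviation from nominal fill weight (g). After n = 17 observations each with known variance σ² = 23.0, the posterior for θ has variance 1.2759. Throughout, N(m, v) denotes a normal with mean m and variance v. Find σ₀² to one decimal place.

σ₀² = 22.4

Posterior precision equals prior precision plus data precision: 1/σ_n² = 1/σ₀² + n/σ².
So 1/σ₀² = 1/1.2759 − 17/23.0 = 0.783760 − 0.739130 = 0.044630.
Hence σ₀² = 1/0.044630 ≈ 22.4.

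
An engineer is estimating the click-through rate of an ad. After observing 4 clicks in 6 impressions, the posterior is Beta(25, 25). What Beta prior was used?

Under Beta–binomial conjugacy the posterior parameters are (a+s, b+f).
Subtract the data counts: 25−4=21, 25−2=23.

Beta(21, 23)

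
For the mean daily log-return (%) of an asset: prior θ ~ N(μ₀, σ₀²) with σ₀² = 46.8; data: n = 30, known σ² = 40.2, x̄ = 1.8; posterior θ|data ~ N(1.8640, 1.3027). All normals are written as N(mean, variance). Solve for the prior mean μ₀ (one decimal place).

The posterior mean is a precision-weighted average: μ_n = (τ₀μ₀ + τ_data·x̄)/(τ₀+τ_data), with τ₀=1/σ₀² and τ_data=n/σ².
Here τ₀ = 1/46.8 = 0.021368 and τ_data = 30/40.2 = 0.746269, so τ_n = 0.767637.
Rearranging for μ₀: μ₀ = (μ_n·τ_n − τ_data·x̄)/τ₀ = (1.8640·0.767637 − 0.746269·1.8) / 0.021368 = 0.087591/0.021368 ≈ 4.1.

μ₀ = 4.1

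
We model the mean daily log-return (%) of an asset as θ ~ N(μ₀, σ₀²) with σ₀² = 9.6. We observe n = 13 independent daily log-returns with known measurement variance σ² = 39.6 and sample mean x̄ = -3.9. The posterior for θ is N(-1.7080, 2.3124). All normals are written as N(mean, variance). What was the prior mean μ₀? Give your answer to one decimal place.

With known observation variance, the Normal–Normal posterior has precision τ_n = τ₀ + n/σ² and mean μ_n = (τ₀μ₀ + (n/σ²)x̄)/τ_n.
Here τ₀ = 1/9.6 = 0.104167 and τ_data = 13/39.6 = 0.328283, so τ_n = 0.432450.
Rearranging for μ₀: μ₀ = (μ_n·τ_n − τ_data·x̄)/τ₀ = (-1.7080·0.432450 − 0.328283·-3.9) / 0.104167 = 0.541679/0.104167 ≈ 5.2.

μ₀ = 5.2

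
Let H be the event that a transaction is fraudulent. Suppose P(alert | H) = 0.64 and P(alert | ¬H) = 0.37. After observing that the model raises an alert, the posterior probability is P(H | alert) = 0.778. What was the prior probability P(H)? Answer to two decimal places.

P(H) = 0.67

Bayes' rule in odds form gives O(H|E) = O(H)·[P(E|H)/P(E|¬H)], hence O(H) = O(H|E)/LR.
Posterior odds = 0.778/(1−0.778) = 3.5045. LR = 0.64/0.37 = 1.7297.
Prior odds = 3.5045/1.7297 = 2.0261, so P(H) = 2.0261/(1+2.0261) ≈ 0.67.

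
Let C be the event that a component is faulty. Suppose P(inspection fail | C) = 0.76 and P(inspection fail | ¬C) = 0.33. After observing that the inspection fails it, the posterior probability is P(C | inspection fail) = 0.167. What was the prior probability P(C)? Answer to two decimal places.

P(C) = 0.08

Bayes' rule in odds form gives O(C|E) = O(C)·[P(E|C)/P(E|¬C)], hence O(C) = O(C|E)/LR.
Posterior odds = 0.167/(1−0.167) = 0.2005. LR = 0.76/0.33 = 2.3030.
Prior odds = 0.2005/2.3030 = 0.0871, so P(C) = 0.0871/(1+0.0871) ≈ 0.08.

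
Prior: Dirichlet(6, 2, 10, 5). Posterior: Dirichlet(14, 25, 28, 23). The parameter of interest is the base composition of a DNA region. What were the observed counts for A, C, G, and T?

counts (8, 23, 18, 18)

For a Dirichlet(α) prior with multinomial counts c, the posterior is Dirichlet(α + c) componentwise.
Counts are posterior − prior componentwise: 14−6=8, 25−2=23, 28−10=18, 23−5=18.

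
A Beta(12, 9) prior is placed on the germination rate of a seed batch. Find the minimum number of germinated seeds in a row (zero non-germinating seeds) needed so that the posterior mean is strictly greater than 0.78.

k = 20

After k germinated seeds and 0 non-germinating seeds the posterior is Beta(12+k, 9), with mean (12+k)/(12+9+k).
Set (12+k)/(21+k) > 0.78 and solve: k > (0.78·21 − 12)/(1 − 0.78) = 19.909.
The smallest integer exceeding 19.909 is 20, and checking k=20: (32)/(41) = 0.7805 > 0.78.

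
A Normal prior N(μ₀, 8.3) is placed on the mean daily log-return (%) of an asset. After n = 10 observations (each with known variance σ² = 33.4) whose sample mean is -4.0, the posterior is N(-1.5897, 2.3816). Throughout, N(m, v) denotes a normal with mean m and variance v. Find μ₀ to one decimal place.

μ₀ = 4.4

The posterior mean is a precision-weighted average: μ_n = (τ₀μ₀ + τ_data·x̄)/(τ₀+τ_data), with τ₀=1/σ₀² and τ_data=n/σ².
Here τ₀ = 1/8.3 = 0.120482 and τ_data = 10/33.4 = 0.299401, so τ_n = 0.419883.
Rearranging for μ₀: μ₀ = (μ_n·τ_n − τ_data·x̄)/τ₀ = (-1.5897·0.419883 − 0.299401·-4.0) / 0.120482 = 0.530116/0.120482 ≈ 4.4.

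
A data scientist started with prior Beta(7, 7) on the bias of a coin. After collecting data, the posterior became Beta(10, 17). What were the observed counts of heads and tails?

Beta is conjugate to the binomial likelihood: posterior = Beta(a+s, b+f).
Match parameters: s=10−7=3, f=17−7=10.

3 heads and 10 tails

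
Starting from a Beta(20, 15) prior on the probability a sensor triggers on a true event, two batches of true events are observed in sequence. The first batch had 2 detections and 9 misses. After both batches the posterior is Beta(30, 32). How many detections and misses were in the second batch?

8 detections and 8 misses

Because Beta–binomial updating is additive in the counts, the combined data contributed (α_post−α_prior, β_post−β_prior) successes and failures.
Total across both batches: 30−20=10 detections, 32−15=17 misses.
Subtract the first batch: 10−2=8 detections and 17−9=8 misses.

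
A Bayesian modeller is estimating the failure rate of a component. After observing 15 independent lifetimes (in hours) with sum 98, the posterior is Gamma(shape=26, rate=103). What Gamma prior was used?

Gamma(shape=11, rate=5)

Gamma–exponential conjugacy: posterior shape = α + n, posterior rate = β + Σtᵢ.
So α = 26 − 15 = 11 and β = 103 − 98 = 5.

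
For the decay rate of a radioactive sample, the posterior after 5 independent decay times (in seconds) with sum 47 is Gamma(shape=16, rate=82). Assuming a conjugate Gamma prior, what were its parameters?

Gamma(shape=11, rate=35)

For an exponential likelihood with a Gamma(α, β) prior on the rate, n observations with total T give posterior Gamma(α+n, β+T).
So α = 16 − 5 = 11 and β = 82 − 47 = 35.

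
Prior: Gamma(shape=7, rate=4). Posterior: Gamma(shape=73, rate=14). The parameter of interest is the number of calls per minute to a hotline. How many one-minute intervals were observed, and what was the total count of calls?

A Gamma(α, β) prior (rate parametrization) on a Poisson rate with n observations summing to S gives posterior Gamma(α+S, β+n).
Matching: Σxᵢ = 73 − 7 = 66 and n = 14 − 4 = 10.

n = 10 one-minute intervals with total 66 calls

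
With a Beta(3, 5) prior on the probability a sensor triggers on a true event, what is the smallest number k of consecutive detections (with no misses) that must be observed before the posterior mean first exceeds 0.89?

k = 38

After k detections and 0 misses the posterior is Beta(3+k, 5), with mean (3+k)/(3+5+k).
Set (3+k)/(8+k) > 0.89 and solve: k > (0.89·8 − 3)/(1 − 0.89) = 37.455.
The smallest integer exceeding 37.455 is 38.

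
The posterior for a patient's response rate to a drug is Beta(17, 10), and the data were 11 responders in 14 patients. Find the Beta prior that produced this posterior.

Beta(6, 7)

Beta is conjugate to the binomial likelihood: posterior = Beta(α+s, β+f).
So α = 17 − 11 = 6 and β = 10 − 3 = 7.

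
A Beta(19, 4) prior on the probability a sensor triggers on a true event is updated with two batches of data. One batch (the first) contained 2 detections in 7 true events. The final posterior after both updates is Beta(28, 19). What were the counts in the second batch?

Because Beta–binomial updating is additive in the counts, the combined data contributed (α_post−α_prior, β_post−β_prior) successes and failures.
Total across both batches: 28−19=9 detections, 19−4=15 misses.
Subtract the first batch: 9−2=7 detections and 15−5=10 misses.

7 detections and 10 misses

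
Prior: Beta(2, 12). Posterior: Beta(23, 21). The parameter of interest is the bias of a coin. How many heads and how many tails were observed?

Under Beta–binomial conjugacy the posterior parameters are (α+s, β+f).
So s = 23 − 2 = 21 and f = 21 − 12 = 9.

21 heads and 9 tails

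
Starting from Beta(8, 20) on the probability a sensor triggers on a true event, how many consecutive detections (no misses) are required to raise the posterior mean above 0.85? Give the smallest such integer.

k = 106

After k detections and 0 misses the posterior is Beta(8+k, 20), with mean (8+k)/(8+20+k).
Set (8+k)/(28+k) > 0.85 and solve: k > (0.85·28 − 8)/(1 − 0.85) = 105.333.
The smallest integer exceeding 105.333 is 106.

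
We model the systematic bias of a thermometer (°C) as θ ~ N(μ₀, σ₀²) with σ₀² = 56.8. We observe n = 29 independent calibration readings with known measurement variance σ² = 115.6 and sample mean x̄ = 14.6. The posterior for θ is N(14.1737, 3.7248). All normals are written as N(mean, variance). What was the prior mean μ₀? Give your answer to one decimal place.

The posterior mean is a precision-weighted average: μ_n = (τ₀μ₀ + τ_data·x̄)/(τ₀+τ_data), with τ₀=1/σ₀² and τ_data=n/σ².
Here τ₀ = 1/56.8 = 0.017606 and τ_data = 29/115.6 = 0.250865, so τ_n = 0.268471.
Rearranging for μ₀: μ₀ = (μ_n·τ_n − τ_data·x̄)/τ₀ = (14.1737·0.268471 − 0.250865·14.6) / 0.017606 = 0.142598/0.017606 ≈ 8.1.

μ₀ = 8.1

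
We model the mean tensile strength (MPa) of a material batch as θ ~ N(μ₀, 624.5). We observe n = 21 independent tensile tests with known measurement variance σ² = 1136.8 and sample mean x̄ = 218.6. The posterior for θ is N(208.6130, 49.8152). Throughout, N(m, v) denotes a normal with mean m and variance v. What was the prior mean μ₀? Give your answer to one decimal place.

With known observation variance, the Normal–Normal posterior has precision τ_n = τ₀ + n/σ² and mean μ_n = (τ₀μ₀ + (n/σ²)x̄)/τ_n.
Here τ₀ = 1/624.5 = 0.001601 and τ_data = 21/1136.8 = 0.018473, so τ_n = 0.020074.
Rearranging for μ₀: μ₀ = (μ_n·τ_n − τ_data·x̄)/τ₀ = (208.6130·0.020074 − 0.018473·218.6) / 0.001601 = 0.149500/0.001601 ≈ 93.4.

μ₀ = 93.4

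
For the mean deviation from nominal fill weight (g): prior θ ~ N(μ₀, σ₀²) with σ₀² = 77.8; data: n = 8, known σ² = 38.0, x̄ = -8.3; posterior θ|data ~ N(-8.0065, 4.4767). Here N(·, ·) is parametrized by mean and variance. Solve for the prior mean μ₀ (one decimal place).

μ₀ = -3.2

The posterior mean is a precision-weighted average: μ_n = (τ₀μ₀ + τ_data·x̄)/(τ₀+τ_data), with τ₀=1/σ₀² and τ_data=n/σ².
Here τ₀ = 1/77.8 = 0.012853 and τ_data = 8/38.0 = 0.210526, so τ_n = 0.223379.
Rearranging for μ₀: μ₀ = (μ_n·τ_n − τ_data·x̄)/τ₀ = (-8.0065·0.223379 − 0.210526·-8.3) / 0.012853 = -0.041118/0.012853 ≈ -3.2.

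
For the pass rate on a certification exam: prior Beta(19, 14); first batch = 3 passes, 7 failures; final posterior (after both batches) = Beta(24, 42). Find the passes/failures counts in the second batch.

2 passes and 21 failures

Because Beta–binomial updating is additive in the counts, the combined data contributed (α_post−α_prior, β_post−β_prior) successes and failures.
Total across both batches: 24−19=5 passes, 42−14=28 failures.
Subtract the first batch: 5−3=2 passes and 28−7=21 failures.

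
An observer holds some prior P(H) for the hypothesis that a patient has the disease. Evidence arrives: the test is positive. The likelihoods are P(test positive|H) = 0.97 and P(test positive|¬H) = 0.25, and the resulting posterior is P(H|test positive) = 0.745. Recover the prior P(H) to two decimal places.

Bayes' rule in odds form gives O(H|E) = O(H)·[P(E|H)/P(E|¬H)], hence O(H) = O(H|E)/LR.
Posterior odds = 0.745/(1−0.745) = 2.9216. LR = 0.97/0.25 = 3.8800.
Prior odds = 2.9216/3.8800 = 0.7530, so P(H) = 0.7530/(1+0.7530) ≈ 0.43.

P(H) = 0.43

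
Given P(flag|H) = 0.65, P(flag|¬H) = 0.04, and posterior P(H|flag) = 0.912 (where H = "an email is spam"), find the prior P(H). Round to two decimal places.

In odds form, posterior odds = prior odds × likelihood ratio, so prior odds = posterior odds ÷ LR.
Posterior odds = 0.912/(1−0.912) = 10.3636. LR = 0.65/0.04 = 16.2500.
Prior odds = 10.3636/16.2500 = 0.6378, so P(H) = 0.6378/(1+0.6378) ≈ 0.39.

P(H) = 0.39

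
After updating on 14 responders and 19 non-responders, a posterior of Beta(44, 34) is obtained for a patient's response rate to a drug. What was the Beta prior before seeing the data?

Beta(30, 15)

Under Beta–binomial conjugacy the posterior parameters are (α+s, β+f).
Subtract the data counts: 44−14=30, 34−19=15.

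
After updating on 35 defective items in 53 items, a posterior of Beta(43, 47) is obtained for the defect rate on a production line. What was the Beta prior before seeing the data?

Beta(8, 29)

Beta is conjugate to the binomial likelihood: posterior = Beta(a+s, b+f).
So a = 43 − 35 = 8 and b = 47 − 18 = 29.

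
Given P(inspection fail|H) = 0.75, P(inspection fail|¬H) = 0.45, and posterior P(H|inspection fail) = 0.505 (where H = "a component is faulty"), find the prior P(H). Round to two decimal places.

P(H) = 0.38

In odds form, posterior odds = prior odds × likelihood ratio, so prior odds = posterior odds ÷ LR.
Posterior odds = 0.505/(1−0.505) = 1.0202. LR = 0.75/0.45 = 1.6667.
Prior odds = 1.0202/1.6667 = 0.6121, so P(H) = 0.6121/(1+0.6121) ≈ 0.38.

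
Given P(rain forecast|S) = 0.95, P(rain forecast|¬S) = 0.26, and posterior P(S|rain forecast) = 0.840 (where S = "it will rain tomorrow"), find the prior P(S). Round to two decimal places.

P(S) = 0.59

In odds form, posterior odds = prior odds × likelihood ratio, so prior odds = posterior odds ÷ LR.
Posterior odds = 0.840/(1−0.840) = 5.2500. LR = 0.95/0.26 = 3.6538.
Prior odds = 5.2500/3.6538 = 1.4369, so P(S) = 1.4369/(1+1.4369) ≈ 0.59.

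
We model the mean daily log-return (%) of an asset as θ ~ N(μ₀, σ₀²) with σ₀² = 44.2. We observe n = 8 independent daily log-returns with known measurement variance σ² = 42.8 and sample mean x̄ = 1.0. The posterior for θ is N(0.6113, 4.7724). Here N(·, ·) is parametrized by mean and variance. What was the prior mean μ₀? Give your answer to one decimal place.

μ₀ = -2.6

With known observation variance, the Normal–Normal posterior has precision τ_n = τ₀ + n/σ² and mean μ_n = (τ₀μ₀ + (n/σ²)x̄)/τ_n.
Here τ₀ = 1/44.2 = 0.022624 and τ_data = 8/42.8 = 0.186916, so τ_n = 0.209540.
Rearranging for μ₀: μ₀ = (μ_n·τ_n − τ_data·x̄)/τ₀ = (0.6113·0.209540 − 0.186916·1.0) / 0.022624 = -0.058824/0.022624 ≈ -2.6.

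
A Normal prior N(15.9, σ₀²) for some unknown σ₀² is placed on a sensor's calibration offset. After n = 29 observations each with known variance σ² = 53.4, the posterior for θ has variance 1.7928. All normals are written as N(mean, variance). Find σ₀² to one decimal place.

Posterior precision equals prior precision plus data precision: 1/σ_n² = 1/σ₀² + n/σ².
So 1/σ₀² = 1/1.7928 − 29/53.4 = 0.557787 − 0.543071 = 0.014716.
Hence σ₀² = 1/0.014716 ≈ 68.0.

σ₀² = 68.0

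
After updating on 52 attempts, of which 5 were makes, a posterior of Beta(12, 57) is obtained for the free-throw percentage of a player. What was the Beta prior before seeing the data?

Beta(7, 10)

Beta is conjugate to the binomial likelihood: posterior = Beta(a+s, b+f).
So a = 12 − 5 = 7 and b = 57 − 47 = 10.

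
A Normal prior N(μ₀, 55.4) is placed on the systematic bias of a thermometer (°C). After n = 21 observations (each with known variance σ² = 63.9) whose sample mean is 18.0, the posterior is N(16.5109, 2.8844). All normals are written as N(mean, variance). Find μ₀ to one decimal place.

The posterior mean is a precision-weighted average: μ_n = (τ₀μ₀ + τ_data·x̄)/(τ₀+τ_data), with τ₀=1/σ₀² and τ_data=n/σ².
Here τ₀ = 1/55.4 = 0.018051 and τ_data = 21/63.9 = 0.328638, so τ_n = 0.346689.
Rearranging for μ₀: μ₀ = (μ_n·τ_n − τ_data·x̄)/τ₀ = (16.5109·0.346689 − 0.328638·18.0) / 0.018051 = -0.191337/0.018051 ≈ -10.6.

μ₀ = -10.6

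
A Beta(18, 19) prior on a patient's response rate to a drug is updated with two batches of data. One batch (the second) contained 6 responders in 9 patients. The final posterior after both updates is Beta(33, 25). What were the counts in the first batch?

Sequential conjugate updates are equivalent to a single update on the pooled data, so total successes = posterior α − prior α and total failures = posterior β − prior β.
Total across both batches: 33−18=15 responders, 25−19=6 non-responders.
Subtract the second batch: 15−6=9 responders and 6−3=3 non-responders.

9 responders and 3 non-responders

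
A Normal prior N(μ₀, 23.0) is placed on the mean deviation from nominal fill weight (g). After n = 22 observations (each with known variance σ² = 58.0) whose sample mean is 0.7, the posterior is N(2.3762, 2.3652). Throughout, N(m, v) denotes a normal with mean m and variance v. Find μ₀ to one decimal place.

μ₀ = 17.0

With known observation variance, the Normal–Normal posterior has precision τ_n = τ₀ + n/σ² and mean μ_n = (τ₀μ₀ + (n/σ²)x̄)/τ_n.
Here τ₀ = 1/23.0 = 0.043478 and τ_data = 22/58.0 = 0.379310, so τ_n = 0.422788.
Rearranging for μ₀: μ₀ = (μ_n·τ_n − τ_data·x̄)/τ₀ = (2.3762·0.422788 − 0.379310·0.7) / 0.043478 = 0.739112/0.043478 ≈ 17.0.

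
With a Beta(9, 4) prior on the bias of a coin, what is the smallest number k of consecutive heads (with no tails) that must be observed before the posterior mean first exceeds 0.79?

After k heads and 0 tails the posterior is Beta(9+k, 4), with mean (9+k)/(9+4+k).
Set (9+k)/(13+k) > 0.79 and solve: k > (0.79·13 − 9)/(1 − 0.79) = 6.048.
The smallest integer exceeding 6.048 is 7, and checking k=7: (16)/(20) = 0.8000 > 0.79.

k = 7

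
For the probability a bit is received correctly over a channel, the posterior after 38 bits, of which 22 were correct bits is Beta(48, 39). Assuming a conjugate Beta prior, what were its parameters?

Beta(26, 23)

A Beta(a, b) prior with s successes and f failures in binomial data gives a Beta(a+s, b+f) posterior.
Subtract the data counts: 48−22=26, 39−16=23.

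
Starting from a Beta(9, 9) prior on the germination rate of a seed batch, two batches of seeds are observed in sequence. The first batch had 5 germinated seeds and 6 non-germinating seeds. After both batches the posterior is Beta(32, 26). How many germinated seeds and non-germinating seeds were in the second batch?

Sequential conjugate updates are equivalent to a single update on the pooled data, so total successes = posterior α − prior α and total failures = posterior β − prior β.
Total across both batches: 32−9=23 germinated seeds, 26−9=17 non-germinating seeds.
Subtract the first batch: 23−5=18 germinated seeds and 17−6=11 non-germinating seeds.

18 germinated seeds and 11 non-germinating seeds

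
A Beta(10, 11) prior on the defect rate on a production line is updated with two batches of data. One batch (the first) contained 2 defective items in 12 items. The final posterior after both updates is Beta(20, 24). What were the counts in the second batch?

Because Beta–binomial updating is additive in the counts, the combined data contributed (α_post−α_prior, β_post−β_prior) successes and failures.
Total across both batches: 20−10=10 defective items, 24−11=13 good items.
Subtract the first batch: 10−2=8 defective items and 13−10=3 good items.

8 defective items and 3 good items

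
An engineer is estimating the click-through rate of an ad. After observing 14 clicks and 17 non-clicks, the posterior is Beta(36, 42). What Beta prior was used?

Beta(22, 25)

Beta is conjugate to the binomial likelihood: posterior = Beta(a+s, b+f).
So a = 36 − 14 = 22 and b = 42 − 17 = 25.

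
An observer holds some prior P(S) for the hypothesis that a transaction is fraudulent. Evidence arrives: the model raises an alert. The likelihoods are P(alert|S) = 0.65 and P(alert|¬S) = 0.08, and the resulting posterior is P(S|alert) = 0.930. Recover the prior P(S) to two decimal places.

In odds form, posterior odds = prior odds × likelihood ratio, so prior odds = posterior odds ÷ LR.
Posterior odds = 0.930/(1−0.930) = 13.2857. LR = 0.65/0.08 = 8.1250.
Prior odds = 13.2857/8.1250 = 1.6352, so P(S) = 1.6352/(1+1.6352) ≈ 0.62.

P(S) = 0.62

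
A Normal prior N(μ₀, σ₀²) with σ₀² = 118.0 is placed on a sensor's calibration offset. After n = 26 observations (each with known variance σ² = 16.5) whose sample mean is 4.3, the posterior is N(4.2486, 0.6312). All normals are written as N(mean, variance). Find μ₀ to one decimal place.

μ₀ = -5.3

The posterior mean is a precision-weighted average: μ_n = (τ₀μ₀ + τ_data·x̄)/(τ₀+τ_data), with τ₀=1/σ₀² and τ_data=n/σ².
Here τ₀ = 1/118.0 = 0.008475 and τ_data = 26/16.5 = 1.575758, so τ_n = 1.584233.
Rearranging for μ₀: μ₀ = (μ_n·τ_n − τ_data·x̄)/τ₀ = (4.2486·1.584233 − 1.575758·4.3) / 0.008475 = -0.044987/0.008475 ≈ -5.3.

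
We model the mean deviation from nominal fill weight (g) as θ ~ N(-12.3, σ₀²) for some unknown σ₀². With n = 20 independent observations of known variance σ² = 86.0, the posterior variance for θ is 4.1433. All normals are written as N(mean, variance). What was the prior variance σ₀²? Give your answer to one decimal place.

σ₀² = 113.7

For the Normal–Normal model with known σ², precisions add: τ_n = τ₀ + n/σ².
So 1/σ₀² = 1/4.1433 − 20/86.0 = 0.241354 − 0.232558 = 0.008796.
Hence σ₀² = 1/0.008796 ≈ 113.7.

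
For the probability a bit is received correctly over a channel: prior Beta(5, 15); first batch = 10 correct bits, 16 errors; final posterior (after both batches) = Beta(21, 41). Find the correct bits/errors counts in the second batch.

6 correct bits and 10 errors

Sequential conjugate updates are equivalent to a single update on the pooled data, so total successes = posterior α − prior α and total failures = posterior β − prior β.
Total across both batches: 21−5=16 correct bits, 41−15=26 errors.
Subtract the first batch: 16−10=6 correct bits and 26−16=10 errors.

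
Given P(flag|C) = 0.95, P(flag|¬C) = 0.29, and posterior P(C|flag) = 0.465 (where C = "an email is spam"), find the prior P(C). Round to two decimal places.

In odds form, posterior odds = prior odds × likelihood ratio, so prior odds = posterior odds ÷ LR.
Posterior odds = 0.465/(1−0.465) = 0.8692. LR = 0.95/0.29 = 3.2759.
Prior odds = 0.8692/3.2759 = 0.2653, so P(C) = 0.2653/(1+0.2653) ≈ 0.21.

P(C) = 0.21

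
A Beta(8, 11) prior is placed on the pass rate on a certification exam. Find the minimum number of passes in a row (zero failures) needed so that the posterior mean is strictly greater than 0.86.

After k passes and 0 failures the posterior is Beta(8+k, 11), with mean (8+k)/(8+11+k).
Set (8+k)/(19+k) > 0.86 and solve: k > (0.86·19 − 8)/(1 − 0.86) = 59.571.
The smallest integer exceeding 59.571 is 60, and checking k=60: (68)/(79) = 0.8608 > 0.86.

k = 60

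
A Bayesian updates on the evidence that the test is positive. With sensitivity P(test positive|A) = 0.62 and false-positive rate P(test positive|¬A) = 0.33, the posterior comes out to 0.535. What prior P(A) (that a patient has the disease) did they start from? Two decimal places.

In odds form, posterior odds = prior odds × likelihood ratio, so prior odds = posterior odds ÷ LR.
Posterior odds = 0.535/(1−0.535) = 1.1505. LR = 0.62/0.33 = 1.8788.
Prior odds = 1.1505/1.8788 = 0.6124, so P(A) = 0.6124/(1+0.6124) ≈ 0.38.

P(A) = 0.38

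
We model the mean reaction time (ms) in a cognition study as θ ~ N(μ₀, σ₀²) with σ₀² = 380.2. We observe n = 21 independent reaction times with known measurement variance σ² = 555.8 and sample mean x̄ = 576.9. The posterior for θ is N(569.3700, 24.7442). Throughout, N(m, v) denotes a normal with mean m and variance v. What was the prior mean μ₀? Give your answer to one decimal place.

μ₀ = 461.2

With known observation variance, the Normal–Normal posterior has precision τ_n = τ₀ + n/σ² and mean μ_n = (τ₀μ₀ + (n/σ²)x̄)/τ_n.
Here τ₀ = 1/380.2 = 0.002630 and τ_data = 21/555.8 = 0.037783, so τ_n = 0.040413.
Rearranging for μ₀: μ₀ = (μ_n·τ_n − τ_data·x̄)/τ₀ = (569.3700·0.040413 − 0.037783·576.9) / 0.002630 = 1.212937/0.002630 ≈ 461.2.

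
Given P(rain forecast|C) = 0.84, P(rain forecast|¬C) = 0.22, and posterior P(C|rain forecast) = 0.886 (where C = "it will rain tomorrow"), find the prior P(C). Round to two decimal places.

In odds form, posterior odds = prior odds × likelihood ratio, so prior odds = posterior odds ÷ LR.
Posterior odds = 0.886/(1−0.886) = 7.7719. LR = 0.84/0.22 = 3.8182.
Prior odds = 7.7719/3.8182 = 2.0355, so P(C) = 2.0355/(1+2.0355) ≈ 0.67.

P(C) = 0.67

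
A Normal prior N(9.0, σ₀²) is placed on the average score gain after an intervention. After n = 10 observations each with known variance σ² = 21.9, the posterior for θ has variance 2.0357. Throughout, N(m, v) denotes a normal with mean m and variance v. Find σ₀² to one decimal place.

Posterior precision equals prior precision plus data precision: 1/σ_n² = 1/σ₀² + n/σ².
So 1/σ₀² = 1/2.0357 − 10/21.9 = 0.491232 − 0.456621 = 0.034611.
Hence σ₀² = 1/0.034611 ≈ 28.9.

σ₀² = 28.9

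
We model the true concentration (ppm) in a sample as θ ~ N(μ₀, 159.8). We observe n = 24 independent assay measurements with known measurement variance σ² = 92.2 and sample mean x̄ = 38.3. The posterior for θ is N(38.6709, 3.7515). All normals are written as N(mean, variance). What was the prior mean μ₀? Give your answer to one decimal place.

μ₀ = 54.1

With known observation variance, the Normal–Normal posterior has precision τ_n = τ₀ + n/σ² and mean μ_n = (τ₀μ₀ + (n/σ²)x̄)/τ_n.
Here τ₀ = 1/159.8 = 0.006258 and τ_data = 24/92.2 = 0.260304, so τ_n = 0.266562.
Rearranging for μ₀: μ₀ = (μ_n·τ_n − τ_data·x̄)/τ₀ = (38.6709·0.266562 − 0.260304·38.3) / 0.006258 = 0.338549/0.006258 ≈ 54.1.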